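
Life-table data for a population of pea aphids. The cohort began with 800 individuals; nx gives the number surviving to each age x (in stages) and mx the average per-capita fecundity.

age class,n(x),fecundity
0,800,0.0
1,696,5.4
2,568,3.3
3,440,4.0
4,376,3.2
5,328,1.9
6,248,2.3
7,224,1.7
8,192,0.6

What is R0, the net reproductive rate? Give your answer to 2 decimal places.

lx = nx/n0 = nx/800: 1, 0.87, 0.71, 0.55, 0.47, 0.41, 0.31, 0.28, 0.24
lx·mx by age: 0, 4.698, 2.343, 2.2, 1.504, 0.779, 0.713, 0.476, 0.144
R0 = Σ lx·mx = 12.857 → 12.86

12.86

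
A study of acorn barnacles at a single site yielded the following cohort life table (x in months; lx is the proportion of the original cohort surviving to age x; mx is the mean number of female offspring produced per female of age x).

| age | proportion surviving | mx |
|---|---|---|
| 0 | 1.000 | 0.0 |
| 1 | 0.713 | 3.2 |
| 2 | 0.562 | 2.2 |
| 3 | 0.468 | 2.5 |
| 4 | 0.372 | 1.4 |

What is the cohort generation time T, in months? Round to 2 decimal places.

1.99

lx·mx: 0, 2.2816, 1.2364, 1.17, 0.5208 → R0 = 5.2088
x·lx·mx: 0, 2.2816, 2.4728, 3.51, 2.0832 → Σ = 10.3476
T = 10.3476 / 5.2088 = 1.986561… → 1.99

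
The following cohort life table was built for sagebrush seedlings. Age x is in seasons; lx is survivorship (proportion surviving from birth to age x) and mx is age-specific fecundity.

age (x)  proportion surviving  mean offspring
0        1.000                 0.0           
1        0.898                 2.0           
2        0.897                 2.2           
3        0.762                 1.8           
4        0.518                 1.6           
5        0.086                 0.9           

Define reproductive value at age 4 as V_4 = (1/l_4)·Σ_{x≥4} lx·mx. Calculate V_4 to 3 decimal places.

lx·mx for x ≥ 4: 0.8288, 0.0774 → sum = 0.9062
V_4 = 0.9062 / l_4 = 0.9062 / 0.518 = 1.749421… → 1.749

1.749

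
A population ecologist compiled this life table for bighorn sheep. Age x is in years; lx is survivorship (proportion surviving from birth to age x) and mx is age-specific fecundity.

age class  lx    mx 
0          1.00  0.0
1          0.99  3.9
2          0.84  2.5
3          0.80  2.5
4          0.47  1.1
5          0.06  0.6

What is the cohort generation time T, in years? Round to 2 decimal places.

1.92

lx·mx: 0, 3.861, 2.1, 2, 0.517, 0.036 → R0 = 8.514
x·lx·mx: 0, 3.861, 4.2, 6, 2.068, 0.18 → Σ = 16.309
T = 16.309 / 8.514 = 1.915551… → 1.92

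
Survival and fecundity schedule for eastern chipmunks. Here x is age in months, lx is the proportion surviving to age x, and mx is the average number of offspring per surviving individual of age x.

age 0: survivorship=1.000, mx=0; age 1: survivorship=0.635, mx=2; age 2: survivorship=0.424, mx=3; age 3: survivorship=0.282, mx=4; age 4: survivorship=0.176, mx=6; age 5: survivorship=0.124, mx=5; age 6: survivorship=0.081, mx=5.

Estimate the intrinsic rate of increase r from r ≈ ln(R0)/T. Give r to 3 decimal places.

0.593

R0 = Σ lx·mx = 0 + 1.27 + 1.272 + 1.128 + 1.056 + 0.62 + 0.405 = 5.751
Σ x·lx·mx = 16.952; T = 16.952/5.751 = 2.94766…
r ≈ ln(R0)/T = ln(5.751)/2.94766… = 0.59348… → 0.593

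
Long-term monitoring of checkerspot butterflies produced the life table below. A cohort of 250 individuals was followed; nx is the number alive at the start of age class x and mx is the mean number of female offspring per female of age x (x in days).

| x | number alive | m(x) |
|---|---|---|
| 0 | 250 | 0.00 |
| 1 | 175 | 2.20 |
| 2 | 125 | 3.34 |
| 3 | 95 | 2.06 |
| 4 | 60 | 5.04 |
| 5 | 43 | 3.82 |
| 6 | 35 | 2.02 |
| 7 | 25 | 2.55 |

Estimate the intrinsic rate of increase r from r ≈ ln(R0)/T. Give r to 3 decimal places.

lx = nx/n0 = nx/250: 1, 0.7, 0.5, 0.38, 0.24, 0.172, 0.14, 0.1
R0 = Σ lx·mx = 0 + 1.54 + 1.67 + 0.7828 + 1.2096 + 0.65704 + 0.2828 + 0.255 = 6.39724
Σ x·lx·mx = 18.8338; T = 18.8338/6.39724 = 2.94405…
r ≈ ln(R0)/T = ln(6.39724)/2.94405… = 0.63038… → 0.630

0.630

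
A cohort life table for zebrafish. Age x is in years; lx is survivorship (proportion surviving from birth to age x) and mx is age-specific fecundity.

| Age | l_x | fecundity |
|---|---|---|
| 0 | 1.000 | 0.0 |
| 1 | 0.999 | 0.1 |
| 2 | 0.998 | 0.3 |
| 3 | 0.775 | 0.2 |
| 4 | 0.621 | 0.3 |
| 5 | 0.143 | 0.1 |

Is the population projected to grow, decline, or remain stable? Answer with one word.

declining

R0 = Σ lx·mx = 0 + 0.0999 + 0.2994 + 0.155 + 0.1863 + 0.0143 = 0.7549
R0 < 1, so the population is declining.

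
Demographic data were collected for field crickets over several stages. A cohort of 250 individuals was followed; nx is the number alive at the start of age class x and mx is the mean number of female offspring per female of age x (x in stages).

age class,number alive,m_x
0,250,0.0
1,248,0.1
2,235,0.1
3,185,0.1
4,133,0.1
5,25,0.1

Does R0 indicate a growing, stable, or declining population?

declining

lx = nx/n0 = nx/250: 1, 0.992, 0.94, 0.74, 0.532, 0.1
R0 = Σ lx·mx = 0 + 0.0992 + 0.094 + 0.074 + 0.0532 + 0.01 = 0.3304
R0 < 1, so the population is declining.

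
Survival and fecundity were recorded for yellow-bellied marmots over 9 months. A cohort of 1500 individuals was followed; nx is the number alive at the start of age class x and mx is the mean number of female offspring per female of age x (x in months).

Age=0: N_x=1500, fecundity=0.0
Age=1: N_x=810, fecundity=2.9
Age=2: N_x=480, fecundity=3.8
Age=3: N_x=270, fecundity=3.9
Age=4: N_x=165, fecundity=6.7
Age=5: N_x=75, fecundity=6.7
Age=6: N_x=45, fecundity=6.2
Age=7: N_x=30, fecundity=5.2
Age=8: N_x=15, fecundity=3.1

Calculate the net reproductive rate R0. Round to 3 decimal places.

4.877

lx = nx/n0 = nx/1500: 1, 0.54, 0.32, 0.18, 0.11, 0.05, 0.03, 0.02, 0.01
lx·mx by age: 0, 1.566, 1.216, 0.702, 0.737, 0.335, 0.186, 0.104, 0.031
R0 = Σ lx·mx = 4.877 → 4.877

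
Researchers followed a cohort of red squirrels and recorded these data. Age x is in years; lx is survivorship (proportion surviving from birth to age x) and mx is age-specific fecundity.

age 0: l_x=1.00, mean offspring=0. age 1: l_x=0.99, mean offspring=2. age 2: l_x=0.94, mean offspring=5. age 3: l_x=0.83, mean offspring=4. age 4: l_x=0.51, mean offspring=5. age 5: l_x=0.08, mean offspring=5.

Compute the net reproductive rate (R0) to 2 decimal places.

12.95

lx·mx by age: 0, 1.98, 4.7, 3.32, 2.55, 0.4
R0 = Σ lx·mx = 12.95 → 12.95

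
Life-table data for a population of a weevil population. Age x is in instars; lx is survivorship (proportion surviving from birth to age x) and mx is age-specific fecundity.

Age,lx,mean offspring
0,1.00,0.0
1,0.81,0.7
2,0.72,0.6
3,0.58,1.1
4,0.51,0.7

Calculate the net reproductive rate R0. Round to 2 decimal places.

lx·mx by age: 0, 0.567, 0.432, 0.638, 0.357
R0 = Σ lx·mx = 1.994 → 1.99

1.99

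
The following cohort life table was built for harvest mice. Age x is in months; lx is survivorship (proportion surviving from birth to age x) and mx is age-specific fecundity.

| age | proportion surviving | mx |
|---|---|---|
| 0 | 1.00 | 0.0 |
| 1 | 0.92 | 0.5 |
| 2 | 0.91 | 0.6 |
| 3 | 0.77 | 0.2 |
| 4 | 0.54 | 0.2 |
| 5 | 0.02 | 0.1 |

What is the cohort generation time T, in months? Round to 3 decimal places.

lx·mx: 0, 0.46, 0.546, 0.154, 0.108, 0.002 → R0 = 1.27
x·lx·mx: 0, 0.46, 1.092, 0.462, 0.432, 0.01 → Σ = 2.456
T = 2.456 / 1.27 = 1.933858… → 1.934

1.934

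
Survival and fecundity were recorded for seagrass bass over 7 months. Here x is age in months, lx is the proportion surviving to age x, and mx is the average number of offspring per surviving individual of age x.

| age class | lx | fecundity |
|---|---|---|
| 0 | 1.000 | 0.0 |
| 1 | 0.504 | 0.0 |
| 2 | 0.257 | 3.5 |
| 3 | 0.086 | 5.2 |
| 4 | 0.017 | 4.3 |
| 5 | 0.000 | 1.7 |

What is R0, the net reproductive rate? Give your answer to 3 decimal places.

lx·mx by age: 0, 0, 0.8995, 0.4472, 0.0731, 0
R0 = Σ lx·mx = 1.4198 → 1.420

1.420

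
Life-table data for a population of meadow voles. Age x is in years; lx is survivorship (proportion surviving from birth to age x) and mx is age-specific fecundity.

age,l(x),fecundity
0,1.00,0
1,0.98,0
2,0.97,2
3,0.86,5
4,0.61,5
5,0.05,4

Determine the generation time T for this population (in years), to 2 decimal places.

lx·mx: 0, 0, 1.94, 4.3, 3.05, 0.2 → R0 = 9.49
x·lx·mx: 0, 0, 3.88, 12.9, 12.2, 1 → Σ = 29.98
T = 29.98 / 9.49 = 3.159115… → 3.16

3.16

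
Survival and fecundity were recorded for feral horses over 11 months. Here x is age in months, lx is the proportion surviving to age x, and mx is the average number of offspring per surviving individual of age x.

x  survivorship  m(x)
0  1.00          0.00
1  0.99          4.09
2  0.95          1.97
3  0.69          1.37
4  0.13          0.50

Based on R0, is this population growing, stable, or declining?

growing

R0 = Σ lx·mx = 0 + 4.0491 + 1.8715 + 0.9453 + 0.065 = 6.9309
R0 > 1, so the population is growing.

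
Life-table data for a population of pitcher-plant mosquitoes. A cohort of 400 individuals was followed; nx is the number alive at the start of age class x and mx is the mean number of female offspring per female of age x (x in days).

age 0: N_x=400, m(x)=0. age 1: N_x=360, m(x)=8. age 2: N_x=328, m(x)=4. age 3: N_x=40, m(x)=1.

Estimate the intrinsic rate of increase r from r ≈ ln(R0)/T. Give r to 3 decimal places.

1.775

lx = nx/n0 = nx/400: 1, 0.9, 0.82, 0.1
R0 = Σ lx·mx = 0 + 7.2 + 3.28 + 0.1 = 10.58
Σ x·lx·mx = 14.06; T = 14.06/10.58 = 1.32892…
r ≈ ln(R0)/T = ln(10.58)/1.32892… = 1.7751… → 1.775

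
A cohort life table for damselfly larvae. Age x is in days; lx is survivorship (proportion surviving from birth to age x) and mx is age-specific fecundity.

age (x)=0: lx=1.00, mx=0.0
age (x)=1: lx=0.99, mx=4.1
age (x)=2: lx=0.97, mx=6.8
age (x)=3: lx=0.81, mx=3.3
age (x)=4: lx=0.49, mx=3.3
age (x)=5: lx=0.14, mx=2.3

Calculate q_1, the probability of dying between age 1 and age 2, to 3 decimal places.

q_1 = (l_1 − l_2) / l_1 = (0.99 − 0.97) / 0.99
     = 0.02 / 0.99 = 0.020202… → 0.020

0.020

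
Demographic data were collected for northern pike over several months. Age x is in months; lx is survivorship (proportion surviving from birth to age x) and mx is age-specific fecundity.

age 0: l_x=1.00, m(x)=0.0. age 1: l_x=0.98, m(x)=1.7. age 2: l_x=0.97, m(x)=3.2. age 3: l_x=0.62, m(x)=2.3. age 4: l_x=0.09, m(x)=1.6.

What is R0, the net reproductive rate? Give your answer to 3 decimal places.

6.340

lx·mx by age: 0, 1.666, 3.104, 1.426, 0.144
R0 = Σ lx·mx = 6.34 → 6.340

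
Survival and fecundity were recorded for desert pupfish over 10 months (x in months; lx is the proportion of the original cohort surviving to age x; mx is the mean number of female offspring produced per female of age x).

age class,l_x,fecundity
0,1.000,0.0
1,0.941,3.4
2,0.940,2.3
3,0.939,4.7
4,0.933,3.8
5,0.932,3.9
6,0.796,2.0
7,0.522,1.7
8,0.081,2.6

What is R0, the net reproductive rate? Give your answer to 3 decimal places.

lx·mx by age: 0, 3.1994, 2.162, 4.4133, 3.5454, 3.6348, 1.592, 0.8874, 0.2106
R0 = Σ lx·mx = 19.6449 → 19.645

19.645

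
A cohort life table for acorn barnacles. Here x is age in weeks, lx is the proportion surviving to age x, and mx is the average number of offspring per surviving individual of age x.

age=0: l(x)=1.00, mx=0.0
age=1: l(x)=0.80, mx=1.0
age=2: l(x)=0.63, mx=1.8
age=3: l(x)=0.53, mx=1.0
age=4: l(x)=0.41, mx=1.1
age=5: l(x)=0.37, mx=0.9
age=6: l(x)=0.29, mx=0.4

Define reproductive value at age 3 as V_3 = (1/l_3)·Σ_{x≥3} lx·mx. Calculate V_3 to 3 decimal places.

2.698

lx·mx for x ≥ 3: 0.53, 0.451, 0.333, 0.116 → sum = 1.43
V_3 = 1.43 / l_3 = 1.43 / 0.53 = 2.698113… → 2.698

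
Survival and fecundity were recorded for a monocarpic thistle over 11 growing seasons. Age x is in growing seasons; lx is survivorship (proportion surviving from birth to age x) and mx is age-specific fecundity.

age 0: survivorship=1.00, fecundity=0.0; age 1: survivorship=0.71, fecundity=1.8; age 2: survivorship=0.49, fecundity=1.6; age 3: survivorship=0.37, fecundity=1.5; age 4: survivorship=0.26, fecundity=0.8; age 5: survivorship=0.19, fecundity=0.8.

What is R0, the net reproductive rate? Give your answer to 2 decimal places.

lx·mx by age: 0, 1.278, 0.784, 0.555, 0.208, 0.152
R0 = Σ lx·mx = 2.977 → 2.98

2.98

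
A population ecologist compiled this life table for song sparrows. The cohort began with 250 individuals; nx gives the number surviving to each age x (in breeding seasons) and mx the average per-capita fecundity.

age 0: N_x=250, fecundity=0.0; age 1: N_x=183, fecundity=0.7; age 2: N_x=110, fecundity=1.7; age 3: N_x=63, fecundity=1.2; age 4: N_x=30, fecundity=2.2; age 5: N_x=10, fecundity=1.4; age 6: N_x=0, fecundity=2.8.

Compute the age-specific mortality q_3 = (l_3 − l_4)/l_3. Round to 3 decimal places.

lx = nx/n0 = nx/250: 1, 0.732, 0.44, 0.252, 0.12, 0.04, 0
q_3 = (l_3 − l_4) / l_3 = (0.252 − 0.12) / 0.252
     = 0.132 / 0.252 = 0.52381… → 0.524

0.524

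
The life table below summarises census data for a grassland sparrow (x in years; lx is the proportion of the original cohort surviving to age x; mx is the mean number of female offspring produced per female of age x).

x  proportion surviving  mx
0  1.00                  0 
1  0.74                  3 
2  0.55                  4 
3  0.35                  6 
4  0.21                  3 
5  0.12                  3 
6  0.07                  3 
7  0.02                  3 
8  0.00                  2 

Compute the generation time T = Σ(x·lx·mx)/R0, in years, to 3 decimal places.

lx·mx: 0, 2.22, 2.2, 2.1, 0.63, 0.36, 0.21, 0.06, 0 → R0 = 7.78
x·lx·mx: 0, 2.22, 4.4, 6.3, 2.52, 1.8, 1.26, 0.42, 0 → Σ = 18.92
T = 18.92 / 7.78 = 2.431877… → 2.432

2.432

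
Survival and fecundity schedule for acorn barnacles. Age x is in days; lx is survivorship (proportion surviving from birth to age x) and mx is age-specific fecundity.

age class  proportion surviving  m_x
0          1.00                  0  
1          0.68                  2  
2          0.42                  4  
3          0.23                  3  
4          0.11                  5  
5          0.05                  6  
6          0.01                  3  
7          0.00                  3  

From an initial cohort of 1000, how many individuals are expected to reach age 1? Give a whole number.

680

Expected survivors = N0 · l_1 = 1000 × 0.68 = 680 → 680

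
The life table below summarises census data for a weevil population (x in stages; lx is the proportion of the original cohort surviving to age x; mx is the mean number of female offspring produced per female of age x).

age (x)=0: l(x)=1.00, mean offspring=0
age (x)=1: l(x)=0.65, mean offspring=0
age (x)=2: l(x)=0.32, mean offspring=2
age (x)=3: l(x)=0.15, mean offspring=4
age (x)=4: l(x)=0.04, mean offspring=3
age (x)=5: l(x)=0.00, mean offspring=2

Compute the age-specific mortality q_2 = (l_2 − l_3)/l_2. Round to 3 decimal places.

0.531

q_2 = (l_2 − l_3) / l_2 = (0.32 − 0.15) / 0.32
     = 0.17 / 0.32 = 0.53125 → 0.531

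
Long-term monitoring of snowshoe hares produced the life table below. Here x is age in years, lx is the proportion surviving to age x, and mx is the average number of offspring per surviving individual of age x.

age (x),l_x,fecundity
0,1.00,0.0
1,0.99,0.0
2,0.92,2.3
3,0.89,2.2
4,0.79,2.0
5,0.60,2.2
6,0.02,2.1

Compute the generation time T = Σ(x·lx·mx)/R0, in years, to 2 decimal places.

lx·mx: 0, 0, 2.116, 1.958, 1.58, 1.32, 0.042 → R0 = 7.016
x·lx·mx: 0, 0, 4.232, 5.874, 6.32, 6.6, 0.252 → Σ = 23.278
T = 23.278 / 7.016 = 3.317845… → 3.32

3.32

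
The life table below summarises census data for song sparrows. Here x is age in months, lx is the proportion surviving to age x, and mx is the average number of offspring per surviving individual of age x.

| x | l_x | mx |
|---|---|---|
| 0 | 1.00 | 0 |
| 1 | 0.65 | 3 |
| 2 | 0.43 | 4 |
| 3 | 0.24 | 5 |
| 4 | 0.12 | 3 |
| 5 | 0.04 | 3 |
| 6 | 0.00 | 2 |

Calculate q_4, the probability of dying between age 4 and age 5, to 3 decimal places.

q_4 = (l_4 − l_5) / l_4 = (0.12 − 0.04) / 0.12
     = 0.08 / 0.12 = 0.666667… → 0.667

0.667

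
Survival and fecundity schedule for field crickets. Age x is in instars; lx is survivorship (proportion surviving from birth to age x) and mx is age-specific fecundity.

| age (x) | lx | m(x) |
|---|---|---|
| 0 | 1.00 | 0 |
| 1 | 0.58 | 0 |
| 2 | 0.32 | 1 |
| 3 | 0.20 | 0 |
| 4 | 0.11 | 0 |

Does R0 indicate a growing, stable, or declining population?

declining

R0 = Σ lx·mx = 0 + 0 + 0.32 + 0 + 0 = 0.32
R0 < 1, so the population is declining.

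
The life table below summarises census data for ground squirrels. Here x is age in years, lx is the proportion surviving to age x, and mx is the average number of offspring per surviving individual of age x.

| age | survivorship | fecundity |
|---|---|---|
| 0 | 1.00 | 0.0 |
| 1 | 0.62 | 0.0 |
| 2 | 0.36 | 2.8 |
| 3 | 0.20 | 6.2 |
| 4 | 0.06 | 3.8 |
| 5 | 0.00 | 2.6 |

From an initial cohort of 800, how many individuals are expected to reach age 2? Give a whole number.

288

Expected survivors = N0 · l_2 = 800 × 0.36 = 288 → 288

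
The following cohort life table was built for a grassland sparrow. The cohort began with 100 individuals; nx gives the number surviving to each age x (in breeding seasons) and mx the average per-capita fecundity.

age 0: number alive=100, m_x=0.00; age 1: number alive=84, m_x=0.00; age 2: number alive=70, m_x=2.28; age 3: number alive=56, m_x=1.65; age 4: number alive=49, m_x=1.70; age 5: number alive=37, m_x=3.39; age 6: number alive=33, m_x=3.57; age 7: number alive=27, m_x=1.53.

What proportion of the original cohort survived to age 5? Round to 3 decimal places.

0.370

l_5 = n_5/n_0 = 37/100 = 0.37 → 0.370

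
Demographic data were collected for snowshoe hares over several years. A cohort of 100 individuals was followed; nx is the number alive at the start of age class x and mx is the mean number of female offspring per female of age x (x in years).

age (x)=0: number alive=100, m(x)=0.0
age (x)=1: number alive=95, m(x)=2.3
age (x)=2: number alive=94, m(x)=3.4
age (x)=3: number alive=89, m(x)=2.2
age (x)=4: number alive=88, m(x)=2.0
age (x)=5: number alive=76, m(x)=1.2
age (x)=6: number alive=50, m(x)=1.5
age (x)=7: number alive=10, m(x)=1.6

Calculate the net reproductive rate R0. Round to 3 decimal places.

10.921

lx = nx/n0 = nx/100: 1, 0.95, 0.94, 0.89, 0.88, 0.76, 0.5, 0.1
lx·mx by age: 0, 2.185, 3.196, 1.958, 1.76, 0.912, 0.75, 0.16
R0 = Σ lx·mx = 10.921 → 10.921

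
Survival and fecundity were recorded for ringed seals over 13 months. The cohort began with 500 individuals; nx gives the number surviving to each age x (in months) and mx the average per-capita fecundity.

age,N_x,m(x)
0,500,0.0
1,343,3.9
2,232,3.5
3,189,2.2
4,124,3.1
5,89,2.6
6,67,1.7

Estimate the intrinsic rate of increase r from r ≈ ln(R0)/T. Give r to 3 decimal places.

lx = nx/n0 = nx/500: 1, 0.686, 0.464, 0.378, 0.248, 0.178, 0.134
R0 = Σ lx·mx = 0 + 2.6754 + 1.624 + 0.8316 + 0.7688 + 0.4628 + 0.2278 = 6.5904
Σ x·lx·mx = 15.1742; T = 15.1742/6.5904 = 2.30247…
r ≈ ln(R0)/T = ln(6.5904)/2.30247… = 0.81895… → 0.819

0.819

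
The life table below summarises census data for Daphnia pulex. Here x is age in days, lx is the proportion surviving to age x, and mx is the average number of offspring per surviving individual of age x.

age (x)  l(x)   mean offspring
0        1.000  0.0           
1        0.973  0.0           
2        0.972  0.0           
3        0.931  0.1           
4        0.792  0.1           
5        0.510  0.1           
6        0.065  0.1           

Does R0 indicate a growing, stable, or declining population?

R0 = Σ lx·mx = 0 + 0 + 0 + 0.0931 + 0.0792 + 0.051 + 0.0065 = 0.2298
R0 < 1, so the population is declining.

declining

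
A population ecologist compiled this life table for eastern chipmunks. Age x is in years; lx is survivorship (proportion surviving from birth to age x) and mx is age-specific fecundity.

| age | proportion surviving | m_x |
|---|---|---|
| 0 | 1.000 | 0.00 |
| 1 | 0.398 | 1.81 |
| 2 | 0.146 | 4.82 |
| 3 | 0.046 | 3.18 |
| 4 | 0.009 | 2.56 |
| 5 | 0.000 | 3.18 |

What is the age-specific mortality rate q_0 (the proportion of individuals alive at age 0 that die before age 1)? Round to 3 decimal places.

0.602

q_0 = (l_0 − l_1) / l_0 = (1 − 0.398) / 1
     = 0.602 / 1 = 0.602 → 0.602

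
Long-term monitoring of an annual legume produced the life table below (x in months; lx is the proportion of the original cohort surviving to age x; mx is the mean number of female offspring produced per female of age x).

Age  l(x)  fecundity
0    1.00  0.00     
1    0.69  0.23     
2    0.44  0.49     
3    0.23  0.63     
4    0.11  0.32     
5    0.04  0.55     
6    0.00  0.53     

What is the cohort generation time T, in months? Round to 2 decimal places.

lx·mx: 0, 0.1587, 0.2156, 0.1449, 0.0352, 0.022, 0 → R0 = 0.5764
x·lx·mx: 0, 0.1587, 0.4312, 0.4347, 0.1408, 0.11, 0 → Σ = 1.2754
T = 1.2754 / 0.5764 = 2.2127… → 2.21

2.21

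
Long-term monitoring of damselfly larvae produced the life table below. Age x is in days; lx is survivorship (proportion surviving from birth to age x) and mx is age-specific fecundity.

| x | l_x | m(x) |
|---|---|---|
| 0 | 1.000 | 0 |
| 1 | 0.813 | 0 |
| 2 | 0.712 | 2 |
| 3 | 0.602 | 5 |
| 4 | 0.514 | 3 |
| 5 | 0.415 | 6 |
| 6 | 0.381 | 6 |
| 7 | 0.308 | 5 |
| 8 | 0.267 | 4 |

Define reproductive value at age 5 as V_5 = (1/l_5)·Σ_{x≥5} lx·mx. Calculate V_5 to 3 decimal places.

17.793

lx·mx for x ≥ 5: 2.49, 2.286, 1.54, 1.068 → sum = 7.384
V_5 = 7.384 / l_5 = 7.384 / 0.415 = 17.792771… → 17.793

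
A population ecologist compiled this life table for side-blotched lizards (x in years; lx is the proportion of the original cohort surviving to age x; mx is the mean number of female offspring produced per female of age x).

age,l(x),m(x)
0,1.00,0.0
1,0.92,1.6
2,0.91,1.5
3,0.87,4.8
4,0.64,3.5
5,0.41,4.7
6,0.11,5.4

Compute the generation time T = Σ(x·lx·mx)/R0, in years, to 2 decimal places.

lx·mx: 0, 1.472, 1.365, 4.176, 2.24, 1.927, 0.594 → R0 = 11.774
x·lx·mx: 0, 1.472, 2.73, 12.528, 8.96, 9.635, 3.564 → Σ = 38.889
T = 38.889 / 11.774 = 3.302956… → 3.30

3.30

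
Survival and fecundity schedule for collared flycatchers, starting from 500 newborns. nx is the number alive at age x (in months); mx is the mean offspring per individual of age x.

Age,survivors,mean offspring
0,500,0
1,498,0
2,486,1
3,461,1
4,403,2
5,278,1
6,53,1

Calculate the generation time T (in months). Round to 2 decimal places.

lx = nx/n0 = nx/500: 1, 0.996, 0.972, 0.922, 0.806, 0.556, 0.106
lx·mx: 0, 0, 0.972, 0.922, 1.612, 0.556, 0.106 → R0 = 4.168
x·lx·mx: 0, 0, 1.944, 2.766, 6.448, 2.78, 0.636 → Σ = 14.574
T = 14.574 / 4.168 = 3.496641… → 3.50

3.50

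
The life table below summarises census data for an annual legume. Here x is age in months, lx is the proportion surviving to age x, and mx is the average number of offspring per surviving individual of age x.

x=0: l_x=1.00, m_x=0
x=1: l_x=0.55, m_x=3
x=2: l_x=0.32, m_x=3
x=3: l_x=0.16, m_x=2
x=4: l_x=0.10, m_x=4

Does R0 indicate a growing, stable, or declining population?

growing

R0 = Σ lx·mx = 0 + 1.65 + 0.96 + 0.32 + 0.4 = 3.33
R0 > 1, so the population is growing.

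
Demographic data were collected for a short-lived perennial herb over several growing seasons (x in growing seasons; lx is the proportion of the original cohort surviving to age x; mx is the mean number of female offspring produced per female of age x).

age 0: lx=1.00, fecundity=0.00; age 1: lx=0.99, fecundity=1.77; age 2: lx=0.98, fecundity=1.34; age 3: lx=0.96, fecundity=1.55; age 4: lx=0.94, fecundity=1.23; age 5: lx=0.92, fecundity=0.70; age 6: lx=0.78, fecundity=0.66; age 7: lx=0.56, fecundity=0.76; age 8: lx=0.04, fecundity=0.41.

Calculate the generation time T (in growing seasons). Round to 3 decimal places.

lx·mx: 0, 1.7523, 1.3132, 1.488, 1.1562, 0.644, 0.5148, 0.4256, 0.0164 → R0 = 7.3105
x·lx·mx: 0, 1.7523, 2.6264, 4.464, 4.6248, 3.22, 3.0888, 2.9792, 0.1312 → Σ = 22.8867
T = 22.8867 / 7.3105 = 3.130661… → 3.131

3.131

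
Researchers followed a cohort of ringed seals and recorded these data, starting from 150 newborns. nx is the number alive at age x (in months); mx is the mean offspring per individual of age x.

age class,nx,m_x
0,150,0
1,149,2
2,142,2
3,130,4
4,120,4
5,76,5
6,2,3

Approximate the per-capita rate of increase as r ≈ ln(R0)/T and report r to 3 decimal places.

0.806

lx = nx/n0 = nx/150: 1, 0.99333…, 0.94667…, 0.86667…, 0.8, 0.50667…, 0.01333…
R0 = Σ lx·mx = 0 + 1.98667… + 1.89333… + 3.46667… + 3.2 + 2.53333… + 0.04… = 13.12…
Σ x·lx·mx = 41.88…; T = 41.88…/13.12… = 3.19207…
r ≈ ln(R0)/T = ln(13.12…)/3.19207… = 0.80642… → 0.806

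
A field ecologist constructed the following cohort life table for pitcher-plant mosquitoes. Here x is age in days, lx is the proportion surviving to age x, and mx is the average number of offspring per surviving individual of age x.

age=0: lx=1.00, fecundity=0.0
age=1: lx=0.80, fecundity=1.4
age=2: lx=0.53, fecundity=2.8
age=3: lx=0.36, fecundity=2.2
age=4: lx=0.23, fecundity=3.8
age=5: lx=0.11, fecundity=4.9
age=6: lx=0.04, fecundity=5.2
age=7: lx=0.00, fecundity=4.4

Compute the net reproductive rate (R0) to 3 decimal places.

lx·mx by age: 0, 1.12, 1.484, 0.792, 0.874, 0.539, 0.208, 0
R0 = Σ lx·mx = 5.017 → 5.017

5.017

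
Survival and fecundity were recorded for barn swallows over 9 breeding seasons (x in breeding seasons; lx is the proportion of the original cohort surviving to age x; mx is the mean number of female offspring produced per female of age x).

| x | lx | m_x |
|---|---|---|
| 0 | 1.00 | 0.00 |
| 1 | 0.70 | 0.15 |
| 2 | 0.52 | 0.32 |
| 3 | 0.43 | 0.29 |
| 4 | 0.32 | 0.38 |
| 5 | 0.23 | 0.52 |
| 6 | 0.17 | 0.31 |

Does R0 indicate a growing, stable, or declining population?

declining

R0 = Σ lx·mx = 0 + 0.105 + 0.1664 + 0.1247 + 0.1216 + 0.1196 + 0.0527 = 0.69
R0 < 1, so the population is declining.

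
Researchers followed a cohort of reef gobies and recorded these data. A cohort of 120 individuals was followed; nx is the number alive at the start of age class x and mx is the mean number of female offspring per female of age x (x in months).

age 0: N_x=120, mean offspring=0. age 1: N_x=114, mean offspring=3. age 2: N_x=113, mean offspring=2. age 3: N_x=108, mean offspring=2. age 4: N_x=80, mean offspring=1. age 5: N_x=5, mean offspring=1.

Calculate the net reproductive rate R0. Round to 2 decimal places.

7.24

lx = nx/n0 = nx/120: 1, 0.95, 0.94167…, 0.9, 0.66667…, 0.04167…
lx·mx by age: 0, 2.85, 1.883333…, 1.8, 0.666667…, 0.041667…
R0 = Σ lx·mx = 7.241667… → 7.24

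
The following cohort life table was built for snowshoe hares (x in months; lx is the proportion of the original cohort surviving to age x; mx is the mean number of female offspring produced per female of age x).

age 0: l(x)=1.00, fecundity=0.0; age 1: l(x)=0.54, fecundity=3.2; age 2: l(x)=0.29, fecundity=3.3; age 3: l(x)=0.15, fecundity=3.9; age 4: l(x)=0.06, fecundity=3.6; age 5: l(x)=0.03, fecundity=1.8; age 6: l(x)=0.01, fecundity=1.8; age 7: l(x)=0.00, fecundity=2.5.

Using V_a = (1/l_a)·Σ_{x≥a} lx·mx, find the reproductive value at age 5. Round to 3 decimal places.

2.400

lx·mx for x ≥ 5: 0.054, 0.018, 0 → sum = 0.072
V_5 = 0.072 / l_5 = 0.072 / 0.03 = 2.4 → 2.400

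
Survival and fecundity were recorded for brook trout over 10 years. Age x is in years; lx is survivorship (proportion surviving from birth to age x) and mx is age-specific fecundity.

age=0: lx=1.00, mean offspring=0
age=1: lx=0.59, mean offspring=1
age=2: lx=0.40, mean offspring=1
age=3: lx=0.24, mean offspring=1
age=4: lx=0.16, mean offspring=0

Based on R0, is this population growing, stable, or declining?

R0 = Σ lx·mx = 0 + 0.59 + 0.4 + 0.24 + 0 = 1.23
R0 > 1, so the population is growing.

growing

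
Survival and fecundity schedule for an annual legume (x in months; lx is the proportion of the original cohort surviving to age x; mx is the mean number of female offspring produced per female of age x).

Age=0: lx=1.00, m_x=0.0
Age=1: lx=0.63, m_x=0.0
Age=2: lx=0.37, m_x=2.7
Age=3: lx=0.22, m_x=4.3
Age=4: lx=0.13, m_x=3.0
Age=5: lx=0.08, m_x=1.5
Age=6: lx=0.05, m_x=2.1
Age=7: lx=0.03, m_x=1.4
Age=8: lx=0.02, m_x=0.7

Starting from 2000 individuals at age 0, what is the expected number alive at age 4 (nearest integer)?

Expected survivors = N0 · l_4 = 2000 × 0.13 = 260 → 260

260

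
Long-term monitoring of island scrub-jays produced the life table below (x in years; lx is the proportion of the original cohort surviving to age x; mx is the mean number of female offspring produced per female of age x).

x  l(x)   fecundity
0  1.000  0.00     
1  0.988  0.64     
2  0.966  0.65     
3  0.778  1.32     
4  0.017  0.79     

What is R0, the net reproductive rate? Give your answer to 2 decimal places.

2.30

lx·mx by age: 0, 0.63232, 0.6279, 1.02696, 0.01343
R0 = Σ lx·mx = 2.30061 → 2.30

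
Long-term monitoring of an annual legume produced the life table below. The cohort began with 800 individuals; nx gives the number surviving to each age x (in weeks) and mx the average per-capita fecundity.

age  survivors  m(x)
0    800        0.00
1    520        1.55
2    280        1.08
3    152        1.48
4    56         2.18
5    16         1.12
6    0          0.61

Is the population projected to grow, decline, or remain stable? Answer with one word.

lx = nx/n0 = nx/800: 1, 0.65, 0.35, 0.19, 0.07, 0.02, 0
R0 = Σ lx·mx = 0 + 1.0075 + 0.378 + 0.2812 + 0.1526 + 0.0224 + 0 = 1.8417
R0 > 1, so the population is growing.

growing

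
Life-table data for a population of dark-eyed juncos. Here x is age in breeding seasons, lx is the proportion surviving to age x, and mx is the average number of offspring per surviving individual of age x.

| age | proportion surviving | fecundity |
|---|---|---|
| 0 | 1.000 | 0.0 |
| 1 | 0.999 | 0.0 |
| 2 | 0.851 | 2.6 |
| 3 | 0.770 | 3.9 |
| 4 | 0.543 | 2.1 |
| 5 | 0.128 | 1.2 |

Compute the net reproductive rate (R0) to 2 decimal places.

lx·mx by age: 0, 0, 2.2126, 3.003, 1.1403, 0.1536
R0 = Σ lx·mx = 6.5095 → 6.51

6.51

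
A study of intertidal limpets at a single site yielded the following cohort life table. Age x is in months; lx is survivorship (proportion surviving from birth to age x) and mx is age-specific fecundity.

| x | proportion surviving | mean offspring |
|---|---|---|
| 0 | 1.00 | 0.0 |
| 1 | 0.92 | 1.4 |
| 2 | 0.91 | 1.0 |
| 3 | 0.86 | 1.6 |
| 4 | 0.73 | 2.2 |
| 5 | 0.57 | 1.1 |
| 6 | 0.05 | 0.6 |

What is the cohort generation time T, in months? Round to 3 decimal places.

2.908

lx·mx: 0, 1.288, 0.91, 1.376, 1.606, 0.627, 0.03 → R0 = 5.837
x·lx·mx: 0, 1.288, 1.82, 4.128, 6.424, 3.135, 0.18 → Σ = 16.975
T = 16.975 / 5.837 = 2.908172… → 2.908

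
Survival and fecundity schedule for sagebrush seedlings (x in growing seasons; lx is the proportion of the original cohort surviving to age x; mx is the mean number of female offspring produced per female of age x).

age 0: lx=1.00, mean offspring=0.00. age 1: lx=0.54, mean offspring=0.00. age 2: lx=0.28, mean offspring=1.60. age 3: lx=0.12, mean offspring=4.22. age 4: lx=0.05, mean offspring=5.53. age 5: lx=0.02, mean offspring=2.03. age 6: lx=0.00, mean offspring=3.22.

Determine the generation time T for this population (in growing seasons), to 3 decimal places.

lx·mx: 0, 0, 0.448, 0.5064, 0.2765, 0.0406, 0 → R0 = 1.2715
x·lx·mx: 0, 0, 0.896, 1.5192, 1.106, 0.203, 0 → Σ = 3.7242
T = 3.7242 / 1.2715 = 2.928982… → 2.929

2.929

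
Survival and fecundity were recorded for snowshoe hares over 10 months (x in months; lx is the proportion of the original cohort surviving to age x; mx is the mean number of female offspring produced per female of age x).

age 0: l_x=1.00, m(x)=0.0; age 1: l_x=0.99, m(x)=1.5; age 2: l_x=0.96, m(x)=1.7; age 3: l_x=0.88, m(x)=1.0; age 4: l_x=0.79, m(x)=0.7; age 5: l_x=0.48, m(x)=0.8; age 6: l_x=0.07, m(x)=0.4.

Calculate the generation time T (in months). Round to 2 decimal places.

lx·mx: 0, 1.485, 1.632, 0.88, 0.553, 0.384, 0.028 → R0 = 4.962
x·lx·mx: 0, 1.485, 3.264, 2.64, 2.212, 1.92, 0.168 → Σ = 11.689
T = 11.689 / 4.962 = 2.355703… → 2.36

2.36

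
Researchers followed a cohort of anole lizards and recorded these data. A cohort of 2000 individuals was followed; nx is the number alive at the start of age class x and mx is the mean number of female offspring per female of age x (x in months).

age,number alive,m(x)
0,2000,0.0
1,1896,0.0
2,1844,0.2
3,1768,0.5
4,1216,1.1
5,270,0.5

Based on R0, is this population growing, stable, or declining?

growing

lx = nx/n0 = nx/2000: 1, 0.948, 0.922, 0.884, 0.608, 0.135
R0 = Σ lx·mx = 0 + 0 + 0.1844 + 0.442 + 0.6688 + 0.0675 = 1.3627
R0 > 1, so the population is growing.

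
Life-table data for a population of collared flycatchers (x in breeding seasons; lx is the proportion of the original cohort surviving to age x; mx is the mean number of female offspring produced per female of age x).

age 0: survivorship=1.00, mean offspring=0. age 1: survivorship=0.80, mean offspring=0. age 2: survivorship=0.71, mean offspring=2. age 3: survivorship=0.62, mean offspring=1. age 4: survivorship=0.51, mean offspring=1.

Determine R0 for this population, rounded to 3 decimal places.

2.550

lx·mx by age: 0, 0, 1.42, 0.62, 0.51
R0 = Σ lx·mx = 2.55 → 2.550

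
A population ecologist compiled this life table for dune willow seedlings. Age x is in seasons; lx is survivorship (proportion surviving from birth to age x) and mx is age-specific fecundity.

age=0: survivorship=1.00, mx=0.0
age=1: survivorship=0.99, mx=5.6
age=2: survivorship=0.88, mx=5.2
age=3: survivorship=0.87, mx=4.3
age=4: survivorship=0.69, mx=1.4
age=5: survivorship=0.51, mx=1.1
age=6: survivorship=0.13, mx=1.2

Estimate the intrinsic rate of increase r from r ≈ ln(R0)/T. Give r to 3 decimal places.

1.272

R0 = Σ lx·mx = 0 + 5.544 + 4.576 + 3.741 + 0.966 + 0.561 + 0.156 = 15.544
Σ x·lx·mx = 33.524; T = 33.524/15.544 = 2.15672…
r ≈ ln(R0)/T = ln(15.544)/2.15672… = 1.27215… → 1.272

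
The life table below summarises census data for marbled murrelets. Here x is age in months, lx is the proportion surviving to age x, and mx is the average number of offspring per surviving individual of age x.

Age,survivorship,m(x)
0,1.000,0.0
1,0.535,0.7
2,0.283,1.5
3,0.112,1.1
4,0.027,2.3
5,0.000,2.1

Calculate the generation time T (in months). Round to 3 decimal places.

lx·mx: 0, 0.3745, 0.4245, 0.1232, 0.0621, 0 → R0 = 0.9843
x·lx·mx: 0, 0.3745, 0.849, 0.3696, 0.2484, 0 → Σ = 1.8415
T = 1.8415 / 0.9843 = 1.870873… → 1.871

1.871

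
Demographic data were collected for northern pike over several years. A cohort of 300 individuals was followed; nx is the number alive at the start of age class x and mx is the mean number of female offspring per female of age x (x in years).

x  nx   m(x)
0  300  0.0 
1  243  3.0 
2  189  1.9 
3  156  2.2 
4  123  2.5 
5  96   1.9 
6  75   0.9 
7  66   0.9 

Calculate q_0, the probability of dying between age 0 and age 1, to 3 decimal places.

lx = nx/n0 = nx/300: 1, 0.81, 0.63, 0.52, 0.41, 0.32, 0.25, 0.22
q_0 = (l_0 − l_1) / l_0 = (1 − 0.81) / 1
     = 0.19 / 1 = 0.19 → 0.190

0.190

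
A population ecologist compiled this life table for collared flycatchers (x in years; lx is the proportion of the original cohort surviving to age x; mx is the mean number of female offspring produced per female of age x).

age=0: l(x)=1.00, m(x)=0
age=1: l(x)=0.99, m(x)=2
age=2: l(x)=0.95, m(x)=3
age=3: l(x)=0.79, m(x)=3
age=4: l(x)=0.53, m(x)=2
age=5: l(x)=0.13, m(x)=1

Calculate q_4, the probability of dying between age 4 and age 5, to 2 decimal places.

0.75

q_4 = (l_4 − l_5) / l_4 = (0.53 − 0.13) / 0.53
     = 0.4 / 0.53 = 0.754717… → 0.75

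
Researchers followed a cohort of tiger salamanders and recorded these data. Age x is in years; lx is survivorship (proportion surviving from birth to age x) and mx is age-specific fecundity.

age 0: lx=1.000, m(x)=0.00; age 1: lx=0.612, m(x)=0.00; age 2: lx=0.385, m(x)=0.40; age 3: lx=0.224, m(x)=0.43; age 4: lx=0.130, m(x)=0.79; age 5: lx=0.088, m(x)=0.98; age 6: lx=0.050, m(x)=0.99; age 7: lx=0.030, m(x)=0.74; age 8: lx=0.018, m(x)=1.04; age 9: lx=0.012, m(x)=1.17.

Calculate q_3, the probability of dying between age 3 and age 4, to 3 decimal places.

0.420

q_3 = (l_3 − l_4) / l_3 = (0.224 − 0.13) / 0.224
     = 0.094 / 0.224 = 0.419643… → 0.420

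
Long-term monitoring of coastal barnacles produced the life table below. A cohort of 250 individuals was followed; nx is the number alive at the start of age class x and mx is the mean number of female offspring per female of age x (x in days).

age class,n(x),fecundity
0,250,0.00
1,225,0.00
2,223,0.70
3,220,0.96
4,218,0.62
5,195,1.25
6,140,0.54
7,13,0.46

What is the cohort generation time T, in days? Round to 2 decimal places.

3.87

lx = nx/n0 = nx/250: 1, 0.9, 0.892, 0.88, 0.872, 0.78, 0.56, 0.052
lx·mx: 0, 0, 0.6244, 0.8448, 0.54064, 0.975, 0.3024, 0.02392 → R0 = 3.31116
x·lx·mx: 0, 0, 1.2488, 2.5344, 2.16256, 4.875, 1.8144, 0.16744 → Σ = 12.8026
T = 12.8026 / 3.31116 = 3.8665… → 3.87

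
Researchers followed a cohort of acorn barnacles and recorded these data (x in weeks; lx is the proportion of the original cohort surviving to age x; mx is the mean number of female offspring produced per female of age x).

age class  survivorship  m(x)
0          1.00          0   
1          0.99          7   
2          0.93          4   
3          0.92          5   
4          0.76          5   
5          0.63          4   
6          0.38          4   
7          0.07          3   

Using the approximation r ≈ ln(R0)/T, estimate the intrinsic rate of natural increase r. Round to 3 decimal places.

R0 = Σ lx·mx = 0 + 6.93 + 3.72 + 4.6 + 3.8 + 2.52 + 1.52 + 0.21 = 23.3
Σ x·lx·mx = 66.56; T = 66.56/23.3 = 2.85665…
r ≈ ln(R0)/T = ln(23.3)/2.85665… = 1.10215… → 1.102

1.102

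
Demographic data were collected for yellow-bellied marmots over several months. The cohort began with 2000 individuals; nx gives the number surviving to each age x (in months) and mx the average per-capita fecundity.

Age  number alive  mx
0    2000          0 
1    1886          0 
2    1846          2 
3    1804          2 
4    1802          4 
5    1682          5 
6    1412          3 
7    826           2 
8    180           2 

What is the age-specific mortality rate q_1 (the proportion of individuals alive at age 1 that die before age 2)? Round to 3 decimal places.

0.021

lx = nx/n0 = nx/2000: 1, 0.943, 0.923, 0.902, 0.901, 0.841, 0.706, 0.413, 0.09
q_1 = (l_1 − l_2) / l_1 = (0.943 − 0.923) / 0.943
     = 0.02 / 0.943 = 0.021209… → 0.021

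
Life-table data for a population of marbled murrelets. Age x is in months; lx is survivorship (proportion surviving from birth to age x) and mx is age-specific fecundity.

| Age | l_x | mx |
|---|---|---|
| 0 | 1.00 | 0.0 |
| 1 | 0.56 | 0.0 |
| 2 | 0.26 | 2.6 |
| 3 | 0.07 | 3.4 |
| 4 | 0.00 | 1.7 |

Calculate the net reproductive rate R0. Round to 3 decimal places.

lx·mx by age: 0, 0, 0.676, 0.238, 0
R0 = Σ lx·mx = 0.914 → 0.914

0.914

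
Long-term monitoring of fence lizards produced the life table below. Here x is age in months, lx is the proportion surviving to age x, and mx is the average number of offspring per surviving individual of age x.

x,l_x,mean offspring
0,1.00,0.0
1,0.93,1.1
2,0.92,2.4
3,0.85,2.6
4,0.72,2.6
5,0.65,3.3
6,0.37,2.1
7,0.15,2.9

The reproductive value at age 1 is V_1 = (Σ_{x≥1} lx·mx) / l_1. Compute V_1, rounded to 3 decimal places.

11.473

lx·mx for x ≥ 1: 1.023, 2.208, 2.21, 1.872, 2.145, 0.777, 0.435 → sum = 10.67
V_1 = 10.67 / l_1 = 10.67 / 0.93 = 11.473118… → 11.473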